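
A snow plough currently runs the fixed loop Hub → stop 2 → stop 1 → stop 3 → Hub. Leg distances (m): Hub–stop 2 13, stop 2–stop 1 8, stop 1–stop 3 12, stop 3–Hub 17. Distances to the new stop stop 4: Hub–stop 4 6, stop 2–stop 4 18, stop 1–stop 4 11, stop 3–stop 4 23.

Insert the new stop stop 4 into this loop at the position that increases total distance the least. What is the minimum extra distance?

Adding 11 m by placing stop 4 on the Hub–stop 2 leg.

Insertion cost between consecutive stops i–j is d(i,stop 4) + d(stop 4,j) − d(i,j):
  between Hub and stop 2: 6 + 18 − 13 = 11
  between stop 2 and stop 1: 18 + 11 − 8 = 21
  between stop 1 and stop 3: 11 + 23 − 12 = 22
  between stop 3 and Hub: 23 + 6 − 17 = 12
Cheapest insertion is between Hub and stop 2, adding 11.
New total = 50 + 11 = 61.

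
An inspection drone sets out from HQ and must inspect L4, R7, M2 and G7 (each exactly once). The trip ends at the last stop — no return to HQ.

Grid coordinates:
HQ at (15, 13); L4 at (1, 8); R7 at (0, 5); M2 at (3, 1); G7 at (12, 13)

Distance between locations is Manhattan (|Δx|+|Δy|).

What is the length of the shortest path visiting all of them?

Minimum one-way distance = 30.

There are 4! = 24 possible orderings.
HQ → L4 → R7 → M2 → G7: 19+4+7+21 = 51
HQ → L4 → R7 → G7 → M2: 19+4+20+21 = 64
HQ → L4 → M2 → R7 → G7: 19+9+7+20 = 55
HQ → L4 → M2 → G7 → R7: 19+9+21+20 = 69
HQ → L4 → G7 → R7 → M2: 19+16+20+7 = 62
HQ → L4 → G7 → M2 → R7: 19+16+21+7 = 63
HQ → R7 → L4 → M2 → G7: 23+4+9+21 = 57
HQ → R7 → L4 → G7 → M2: 23+4+16+21 = 64
HQ → R7 → M2 → L4 → G7: 23+7+9+16 = 55
HQ → R7 → M2 → G7 → L4: 23+7+21+16 = 67
HQ → R7 → G7 → L4 → M2: 23+20+16+9 = 68
HQ → R7 → G7 → M2 → L4: 23+20+21+9 = 73
HQ → M2 → L4 → R7 → G7: 24+9+4+20 = 57
HQ → M2 → L4 → G7 → R7: 24+9+16+20 = 69
… (10 more)
HQ → G7 → L4 → R7 → M2: 3+16+4+7 = 30  ← best
The minimum is 30.
One shortest path: HQ → G7 → L4 → R7 → M2.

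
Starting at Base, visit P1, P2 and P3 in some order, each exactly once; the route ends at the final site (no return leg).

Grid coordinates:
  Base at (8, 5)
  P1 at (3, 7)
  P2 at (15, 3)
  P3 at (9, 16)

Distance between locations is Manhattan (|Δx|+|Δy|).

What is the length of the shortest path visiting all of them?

There are 3! = 6 possible orderings.
Base → P1 → P2 → P3: 7+16+19 = 42
Base → P1 → P3 → P2: 7+15+19 = 41
Base → P2 → P1 → P3: 9+16+15 = 40
Base → P2 → P3 → P1: 9+19+15 = 43
Base → P3 → P1 → P2: 12+15+16 = 43
Base → P3 → P2 → P1: 12+19+16 = 47
The minimum is 40.
One shortest path: Base → P2 → P1 → P3.

Shortest open route: 40.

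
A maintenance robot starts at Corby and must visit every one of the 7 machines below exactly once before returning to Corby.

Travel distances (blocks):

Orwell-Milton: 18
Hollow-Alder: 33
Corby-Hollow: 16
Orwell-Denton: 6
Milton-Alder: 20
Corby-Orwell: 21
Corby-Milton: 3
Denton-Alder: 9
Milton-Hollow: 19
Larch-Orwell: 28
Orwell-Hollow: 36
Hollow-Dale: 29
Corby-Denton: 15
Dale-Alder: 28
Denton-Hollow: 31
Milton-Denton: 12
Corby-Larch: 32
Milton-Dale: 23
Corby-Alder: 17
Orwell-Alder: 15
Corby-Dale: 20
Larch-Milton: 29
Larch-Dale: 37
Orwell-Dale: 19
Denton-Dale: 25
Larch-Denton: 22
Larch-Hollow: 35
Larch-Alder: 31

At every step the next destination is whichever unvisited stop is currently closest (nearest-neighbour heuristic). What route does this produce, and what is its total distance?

From Corby: distances to unvisited — Milton=3, Denton=15, Hollow=16, Alder=17, Dale=20, Orwell=21, Larch=32. Nearest is Milton (3).
From Milton: distances to unvisited — Denton=12, Orwell=18, Hollow=19, Alder=20, Dale=23, Larch=29. Nearest is Denton (12).
From Denton: distances to unvisited — Orwell=6, Alder=9, Larch=22, Dale=25, Hollow=31. Nearest is Orwell (6).
From Orwell: distances to unvisited — Alder=15, Dale=19, Larch=28, Hollow=36. Nearest is Alder (15).
From Alder: distances to unvisited — Dale=28, Larch=31, Hollow=33. Nearest is Dale (28).
From Dale: distances to unvisited — Hollow=29, Larch=37. Nearest is Hollow (29).
From Hollow: distances to unvisited — Larch=35. Nearest is Larch (35).
Return Larch→Corby: 32.
Total = 3 + 12 + 6 + 15 + 28 + 29 + 35 + 32 = 160.

Nearest-neighbour total = 160 blocks; route Corby → Milton → Denton → Orwell → Alder → Dale → Hollow → Larch → Corby.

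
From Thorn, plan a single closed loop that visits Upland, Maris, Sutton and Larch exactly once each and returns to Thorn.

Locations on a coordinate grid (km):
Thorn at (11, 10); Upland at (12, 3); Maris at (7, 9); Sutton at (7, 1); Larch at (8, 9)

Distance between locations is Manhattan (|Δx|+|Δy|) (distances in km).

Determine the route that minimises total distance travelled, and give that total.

Minimum total distance: 28 km.

With 4 stops there are 4!/2 = 12 distinct round trips (a route and its reverse cost the same).
Thorn - Upland - Maris - Sutton - Larch - Thorn: 8+11+8+9+4 = 40
Thorn - Upland - Maris - Larch - Sutton - Thorn: 8+11+1+9+13 = 42
Thorn - Upland - Sutton - Maris - Larch - Thorn: 8+7+8+1+4 = 28
Thorn - Upland - Sutton - Larch - Maris - Thorn: 8+7+9+1+5 = 30
Thorn - Upland - Larch - Maris - Sutton - Thorn: 8+10+1+8+13 = 40
Thorn - Upland - Larch - Sutton - Maris - Thorn: 8+10+9+8+5 = 40
Thorn - Maris - Upland - Sutton - Larch - Thorn: 5+11+7+9+4 = 36
Thorn - Maris - Upland - Larch - Sutton - Thorn: 5+11+10+9+13 = 48
Thorn - Maris - Sutton - Upland - Larch - Thorn: 5+8+7+10+4 = 34
Thorn - Maris - Larch - Upland - Sutton - Thorn: 5+1+10+7+13 = 36
Thorn - Sutton - Upland - Maris - Larch - Thorn: 13+7+11+1+4 = 36
Thorn - Sutton - Maris - Upland - Larch - Thorn: 13+8+11+10+4 = 46
The minimum is 28.
One optimal route: Thorn → Upland → Sutton → Maris → Larch → Thorn (or its reverse).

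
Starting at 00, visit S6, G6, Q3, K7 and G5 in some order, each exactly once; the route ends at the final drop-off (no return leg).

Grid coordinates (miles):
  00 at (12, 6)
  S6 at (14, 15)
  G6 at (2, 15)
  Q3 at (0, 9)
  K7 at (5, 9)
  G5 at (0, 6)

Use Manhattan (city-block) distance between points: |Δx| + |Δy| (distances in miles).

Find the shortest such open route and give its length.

There are 5! = 120 possible orderings.
00 - S6 - G6 - Q3 - K7 - G5: 11+12+8+5+8 = 44
00 - S6 - G6 - Q3 - G5 - K7: 11+12+8+3+8 = 42
00 - S6 - G6 - K7 - Q3 - G5: 11+12+9+5+3 = 40
00 - S6 - G6 - K7 - G5 - Q3: 11+12+9+8+3 = 43
00 - S6 - G6 - G5 - Q3 - K7: 11+12+11+3+5 = 42
00 - S6 - G6 - G5 - K7 - Q3: 11+12+11+8+5 = 47
00 - S6 - Q3 - G6 - K7 - G5: 11+20+8+9+8 = 56
00 - S6 - Q3 - G6 - G5 - K7: 11+20+8+11+8 = 58
00 - S6 - Q3 - K7 - G6 - G5: 11+20+5+9+11 = 56
00 - S6 - Q3 - K7 - G5 - G6: 11+20+5+8+11 = 55
00 - S6 - Q3 - G5 - G6 - K7: 11+20+3+11+9 = 54
00 - S6 - Q3 - G5 - K7 - G6: 11+20+3+8+9 = 51
00 - S6 - K7 - G6 - Q3 - G5: 11+15+9+8+3 = 46
00 - S6 - K7 - G6 - G5 - Q3: 11+15+9+11+3 = 49
… (106 more)
The minimum is 40.
One shortest path: 00 → S6 → G6 → K7 → Q3 → G5.

Shortest open route: 40 miles.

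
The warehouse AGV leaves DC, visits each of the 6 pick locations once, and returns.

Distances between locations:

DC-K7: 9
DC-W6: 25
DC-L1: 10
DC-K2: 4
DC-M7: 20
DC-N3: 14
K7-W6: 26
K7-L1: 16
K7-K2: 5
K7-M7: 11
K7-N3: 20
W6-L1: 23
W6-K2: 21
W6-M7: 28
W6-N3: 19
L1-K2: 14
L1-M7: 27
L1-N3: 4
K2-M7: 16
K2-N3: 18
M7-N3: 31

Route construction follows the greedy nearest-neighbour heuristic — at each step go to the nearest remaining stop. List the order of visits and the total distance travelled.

Nearest-neighbour total = 95; route DC → K2 → K7 → M7 → L1 → N3 → W6 → DC.

At DC the remaining stops are K2 4, K7 9, L1 10, N3 14, M7 20, W6 25; go to K2.
At K2 the remaining stops are K7 5, L1 14, M7 16, N3 18, W6 21; go to K7.
At K7 the remaining stops are M7 11, L1 16, N3 20, W6 26; go to M7.
At M7 the remaining stops are L1 27, W6 28, N3 31; go to L1.
At L1 the remaining stops are N3 4, W6 23; go to N3.
At N3 the remaining stops are W6 19; go to W6.
Return W6→DC: 25.
Total = 4 + 5 + 11 + 27 + 4 + 19 + 25 = 95.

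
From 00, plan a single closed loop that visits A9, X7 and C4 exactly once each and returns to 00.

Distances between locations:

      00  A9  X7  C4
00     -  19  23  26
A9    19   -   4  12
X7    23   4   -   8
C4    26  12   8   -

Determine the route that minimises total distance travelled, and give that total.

00 - A9 - X7 - C4 - 00: 19+4+8+26 = 57
00 - A9 - C4 - X7 - 00: 19+12+8+23 = 62
00 - X7 - A9 - C4 - 00: 23+4+12+26 = 65
The minimum is 57.
One optimal route: 00 → A9 → X7 → C4 → 00 (or its reverse).

57 — the shortest possible round trip.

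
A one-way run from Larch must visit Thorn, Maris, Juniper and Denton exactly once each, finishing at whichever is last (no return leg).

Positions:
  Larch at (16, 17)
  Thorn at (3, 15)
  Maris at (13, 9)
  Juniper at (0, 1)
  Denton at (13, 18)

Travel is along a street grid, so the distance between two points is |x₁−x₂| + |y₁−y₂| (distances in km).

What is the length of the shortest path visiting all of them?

Shortest open route: 46 km.

There are 4! = 24 possible orderings.
Larch → Thorn → Maris → Juniper → Denton: 15+16+21+30 = 82
Larch → Thorn → Maris → Denton → Juniper: 15+16+9+30 = 70
Larch → Thorn → Juniper → Maris → Denton: 15+17+21+9 = 62
Larch → Thorn → Juniper → Denton → Maris: 15+17+30+9 = 71
Larch → Thorn → Denton → Maris → Juniper: 15+13+9+21 = 58
Larch → Thorn → Denton → Juniper → Maris: 15+13+30+21 = 79
Larch → Maris → Thorn → Juniper → Denton: 11+16+17+30 = 74
Larch → Maris → Thorn → Denton → Juniper: 11+16+13+30 = 70
Larch → Maris → Juniper → Thorn → Denton: 11+21+17+13 = 62
Larch → Maris → Juniper → Denton → Thorn: 11+21+30+13 = 75
Larch → Maris → Denton → Thorn → Juniper: 11+9+13+17 = 50
Larch → Maris → Denton → Juniper → Thorn: 11+9+30+17 = 67
Larch → Juniper → Thorn → Maris → Denton: 32+17+16+9 = 74
Larch → Juniper → Thorn → Denton → Maris: 32+17+13+9 = 71
… (10 more)
Larch → Denton → Maris → Thorn → Juniper: 4+9+16+17 = 46  ← best
The minimum is 46.
One shortest path: Larch → Denton → Maris → Thorn → Juniper.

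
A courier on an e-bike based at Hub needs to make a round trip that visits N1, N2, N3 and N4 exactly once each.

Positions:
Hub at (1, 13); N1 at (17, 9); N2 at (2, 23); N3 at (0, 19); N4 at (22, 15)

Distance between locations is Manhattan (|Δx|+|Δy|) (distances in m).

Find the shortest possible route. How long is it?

72 m — the shortest possible round trip.

There are 12 distinct closed tours to check (reversals are equivalent).
Hub → N1 → N2 → N3 → N4 → Hub: 20+29+6+26+23 = 104
Hub → N1 → N2 → N4 → N3 → Hub: 20+29+28+26+7 = 110
Hub → N1 → N3 → N2 → N4 → Hub: 20+27+6+28+23 = 104
Hub → N1 → N3 → N4 → N2 → Hub: 20+27+26+28+11 = 112
Hub → N1 → N4 → N2 → N3 → Hub: 20+11+28+6+7 = 72
Hub → N1 → N4 → N3 → N2 → Hub: 20+11+26+6+11 = 74
Hub → N2 → N1 → N3 → N4 → Hub: 11+29+27+26+23 = 116
Hub → N2 → N1 → N4 → N3 → Hub: 11+29+11+26+7 = 84
Hub → N2 → N3 → N1 → N4 → Hub: 11+6+27+11+23 = 78
Hub → N2 → N4 → N1 → N3 → Hub: 11+28+11+27+7 = 84
Hub → N3 → N1 → N2 → N4 → Hub: 7+27+29+28+23 = 114
Hub → N3 → N2 → N1 → N4 → Hub: 7+6+29+11+23 = 76
The minimum is 72.
One optimal route: Hub → N1 → N4 → N2 → N3 → Hub (or its reverse).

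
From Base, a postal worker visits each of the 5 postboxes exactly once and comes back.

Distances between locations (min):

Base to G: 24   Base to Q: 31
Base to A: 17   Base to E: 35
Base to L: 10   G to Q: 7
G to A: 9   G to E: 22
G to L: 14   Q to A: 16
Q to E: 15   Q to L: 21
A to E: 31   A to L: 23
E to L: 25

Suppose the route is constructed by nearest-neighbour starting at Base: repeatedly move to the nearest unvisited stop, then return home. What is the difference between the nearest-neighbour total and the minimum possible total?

Excess over optimum: 11 min.

Base: L=10, A=17, G=24, Q=31, E=35 ⇒ L
L: G=14, Q=21, A=23, E=25 ⇒ G
G: Q=7, A=9, E=22 ⇒ Q
Q: E=15, A=16 ⇒ E
E: A=31 ⇒ A
NN route Base → L → G → Q → E → A → Base costs 94.
Optimal: Base → A → G → Q → E → L → Base costs 83 (by enumerating all 60 distinct tours).
Excess = 94 − 83 = 11.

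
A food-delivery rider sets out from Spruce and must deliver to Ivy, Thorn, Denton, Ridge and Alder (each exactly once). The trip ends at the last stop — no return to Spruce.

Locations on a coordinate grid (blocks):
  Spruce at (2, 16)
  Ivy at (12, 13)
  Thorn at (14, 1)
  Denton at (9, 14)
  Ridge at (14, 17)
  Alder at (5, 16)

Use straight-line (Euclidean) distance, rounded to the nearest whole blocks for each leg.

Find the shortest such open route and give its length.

There are 5! = 120 possible orderings.
Spruce→Ivy→Thorn→Denton→Ridge→Alder: 10+12+14+6+9 = 51
Spruce→Ivy→Thorn→Denton→Alder→Ridge: 10+12+14+4+9 = 49
Spruce→Ivy→Thorn→Ridge→Denton→Alder: 10+12+16+6+4 = 48
Spruce→Ivy→Thorn→Ridge→Alder→Denton: 10+12+16+9+4 = 51
Spruce→Ivy→Thorn→Alder→Denton→Ridge: 10+12+17+4+6 = 49
Spruce→Ivy→Thorn→Alder→Ridge→Denton: 10+12+17+9+6 = 54
Spruce→Ivy→Denton→Thorn→Ridge→Alder: 10+3+14+16+9 = 52
Spruce→Ivy→Denton→Thorn→Alder→Ridge: 10+3+14+17+9 = 53
Spruce→Ivy→Denton→Ridge→Thorn→Alder: 10+3+6+16+17 = 52
Spruce→Ivy→Denton→Ridge→Alder→Thorn: 10+3+6+9+17 = 45
Spruce→Ivy→Denton→Alder→Thorn→Ridge: 10+3+4+17+16 = 50
Spruce→Ivy→Denton→Alder→Ridge→Thorn: 10+3+4+9+16 = 42
Spruce→Ivy→Ridge→Thorn→Denton→Alder: 10+4+16+14+4 = 48
Spruce→Ivy→Ridge→Thorn→Alder→Denton: 10+4+16+17+4 = 51
… (106 more)
Spruce→Alder→Denton→Ridge→Ivy→Thorn: 3+4+6+4+12 = 29  ← best
The minimum is 29.
One shortest path: Spruce → Alder → Denton → Ridge → Ivy → Thorn.

29 blocks — the minimum one-way total.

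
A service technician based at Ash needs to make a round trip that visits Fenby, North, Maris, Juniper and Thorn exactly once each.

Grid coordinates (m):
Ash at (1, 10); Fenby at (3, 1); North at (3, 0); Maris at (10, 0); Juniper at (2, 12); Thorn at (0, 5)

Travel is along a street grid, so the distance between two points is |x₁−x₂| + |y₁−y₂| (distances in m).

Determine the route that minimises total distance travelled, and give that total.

Ash→Fenby→North→Maris→Juniper→Thorn→Ash: 11+1+7+20+9+6 = 54
Ash→Fenby→North→Maris→Thorn→Juniper→Ash: 11+1+7+15+9+3 = 46
Ash→Fenby→North→Juniper→Maris→Thorn→Ash: 11+1+13+20+15+6 = 66
Ash→Fenby→North→Juniper→Thorn→Maris→Ash: 11+1+13+9+15+19 = 68
Ash→Fenby→North→Thorn→Maris→Juniper→Ash: 11+1+8+15+20+3 = 58
Ash→Fenby→North→Thorn→Juniper→Maris→Ash: 11+1+8+9+20+19 = 68
Ash→Fenby→Maris→North→Juniper→Thorn→Ash: 11+8+7+13+9+6 = 54
Ash→Fenby→Maris→North→Thorn→Juniper→Ash: 11+8+7+8+9+3 = 46
Ash→Fenby→Maris→Juniper→North→Thorn→Ash: 11+8+20+13+8+6 = 66
Ash→Fenby→Maris→Juniper→Thorn→North→Ash: 11+8+20+9+8+12 = 68
Ash→Fenby→Maris→Thorn→North→Juniper→Ash: 11+8+15+8+13+3 = 58
Ash→Fenby→Maris→Thorn→Juniper→North→Ash: 11+8+15+9+13+12 = 68
Ash→Fenby→Juniper→North→Maris→Thorn→Ash: 11+12+13+7+15+6 = 64
Ash→Fenby→Juniper→North→Thorn→Maris→Ash: 11+12+13+8+15+19 = 78
… (46 more)
Ash→Juniper→Fenby→North→Maris→Thorn→Ash: 3+12+1+7+15+6 = 44  ← best
The minimum is 44.
One optimal route: Ash → Juniper → Fenby → North → Maris → Thorn → Ash (or its reverse).

Minimum total distance: 44 m.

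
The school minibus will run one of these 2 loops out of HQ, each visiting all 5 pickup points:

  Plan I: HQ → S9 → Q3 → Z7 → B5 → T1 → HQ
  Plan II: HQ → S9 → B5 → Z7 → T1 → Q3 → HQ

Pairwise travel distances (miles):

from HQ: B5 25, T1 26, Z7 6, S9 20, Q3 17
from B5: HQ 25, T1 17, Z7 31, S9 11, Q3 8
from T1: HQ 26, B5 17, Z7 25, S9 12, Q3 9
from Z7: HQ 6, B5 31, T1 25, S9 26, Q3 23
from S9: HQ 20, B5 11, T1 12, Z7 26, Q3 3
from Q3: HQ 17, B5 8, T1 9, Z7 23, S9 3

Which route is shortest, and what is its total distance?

Shortest is Plan II, total 113 miles.

Plan I: 20 + 3 + 23 + 31 + 17 + 26 = 120
Plan II: 20 + 11 + 31 + 25 + 9 + 17 = 113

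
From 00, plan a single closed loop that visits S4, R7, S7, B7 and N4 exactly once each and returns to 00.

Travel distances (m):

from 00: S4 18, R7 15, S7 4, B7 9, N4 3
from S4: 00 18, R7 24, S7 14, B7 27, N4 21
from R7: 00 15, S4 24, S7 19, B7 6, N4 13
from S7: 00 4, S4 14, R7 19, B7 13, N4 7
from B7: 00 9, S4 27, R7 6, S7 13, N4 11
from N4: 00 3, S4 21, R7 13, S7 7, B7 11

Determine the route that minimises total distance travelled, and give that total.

With 5 stops there are 5!/2 = 60 distinct round trips (a route and its reverse cost the same).
00 - S4 - R7 - S7 - B7 - N4 - 00: 18+24+19+13+11+3 = 88
00 - S4 - R7 - S7 - N4 - B7 - 00: 18+24+19+7+11+9 = 88
00 - S4 - R7 - B7 - S7 - N4 - 00: 18+24+6+13+7+3 = 71
00 - S4 - R7 - B7 - N4 - S7 - 00: 18+24+6+11+7+4 = 70
00 - S4 - R7 - N4 - S7 - B7 - 00: 18+24+13+7+13+9 = 84
00 - S4 - R7 - N4 - B7 - S7 - 00: 18+24+13+11+13+4 = 83
00 - S4 - S7 - R7 - B7 - N4 - 00: 18+14+19+6+11+3 = 71
00 - S4 - S7 - R7 - N4 - B7 - 00: 18+14+19+13+11+9 = 84
00 - S4 - S7 - B7 - R7 - N4 - 00: 18+14+13+6+13+3 = 67
00 - S4 - S7 - B7 - N4 - R7 - 00: 18+14+13+11+13+15 = 84
00 - S4 - S7 - N4 - R7 - B7 - 00: 18+14+7+13+6+9 = 67
00 - S4 - S7 - N4 - B7 - R7 - 00: 18+14+7+11+6+15 = 71
00 - S4 - B7 - R7 - S7 - N4 - 00: 18+27+6+19+7+3 = 80
00 - S4 - B7 - R7 - N4 - S7 - 00: 18+27+6+13+7+4 = 75
… (46 more)
00 - S7 - S4 - R7 - B7 - N4 - 00: 4+14+24+6+11+3 = 62  ← best
The minimum is 62.
One optimal route: 00 → S7 → S4 → R7 → B7 → N4 → 00 (or its reverse).

Minimum total distance: 62 m.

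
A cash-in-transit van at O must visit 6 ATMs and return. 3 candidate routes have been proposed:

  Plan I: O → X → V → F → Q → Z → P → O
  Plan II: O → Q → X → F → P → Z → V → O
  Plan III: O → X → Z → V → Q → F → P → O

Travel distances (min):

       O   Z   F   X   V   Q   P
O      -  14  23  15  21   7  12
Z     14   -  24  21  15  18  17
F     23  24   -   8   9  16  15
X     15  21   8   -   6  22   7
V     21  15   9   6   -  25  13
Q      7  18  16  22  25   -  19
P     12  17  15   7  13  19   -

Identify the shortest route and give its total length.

Plan I: 15 + 6 + 9 + 16 + 18 + 17 + 12 = 93
Plan II: 7 + 22 + 8 + 15 + 17 + 15 + 21 = 105
Plan III: 15 + 21 + 15 + 25 + 16 + 15 + 12 = 119

93 min — Plan I is the shortest.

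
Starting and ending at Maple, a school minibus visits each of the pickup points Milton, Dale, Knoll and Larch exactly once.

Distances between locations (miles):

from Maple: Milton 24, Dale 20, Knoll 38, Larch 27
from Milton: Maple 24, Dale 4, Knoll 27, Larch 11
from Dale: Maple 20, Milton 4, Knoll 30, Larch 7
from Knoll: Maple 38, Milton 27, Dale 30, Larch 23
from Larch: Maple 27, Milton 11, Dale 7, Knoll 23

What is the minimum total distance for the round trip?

Minimum total distance: 96 miles.

There are 12 distinct closed tours to check (reversals are equivalent).
Maple→Milton→Dale→Knoll→Larch→Maple: 24+4+30+23+27 = 108
Maple→Milton→Dale→Larch→Knoll→Maple: 24+4+7+23+38 = 96
Maple→Milton→Knoll→Dale→Larch→Maple: 24+27+30+7+27 = 115
Maple→Milton→Knoll→Larch→Dale→Maple: 24+27+23+7+20 = 101
Maple→Milton→Larch→Dale→Knoll→Maple: 24+11+7+30+38 = 110
Maple→Milton→Larch→Knoll→Dale→Maple: 24+11+23+30+20 = 108
Maple→Dale→Milton→Knoll→Larch→Maple: 20+4+27+23+27 = 101
Maple→Dale→Milton→Larch→Knoll→Maple: 20+4+11+23+38 = 96
Maple→Dale→Knoll→Milton→Larch→Maple: 20+30+27+11+27 = 115
Maple→Dale→Larch→Milton→Knoll→Maple: 20+7+11+27+38 = 103
Maple→Knoll→Milton→Dale→Larch→Maple: 38+27+4+7+27 = 103
Maple→Knoll→Dale→Milton→Larch→Maple: 38+30+4+11+27 = 110
The minimum is 96.
One optimal route: Maple → Milton → Dale → Larch → Knoll → Maple (or its reverse).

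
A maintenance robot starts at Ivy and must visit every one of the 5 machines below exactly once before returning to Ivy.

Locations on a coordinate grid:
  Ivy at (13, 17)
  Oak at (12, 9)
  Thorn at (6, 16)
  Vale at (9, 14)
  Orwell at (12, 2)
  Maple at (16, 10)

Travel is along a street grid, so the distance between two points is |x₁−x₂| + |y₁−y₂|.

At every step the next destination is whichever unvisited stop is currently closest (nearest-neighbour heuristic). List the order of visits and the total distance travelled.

Total distance 58 via the nearest-neighbour route Ivy → Vale → Thorn → Oak → Maple → Orwell → Ivy.

At Ivy the remaining stops are Vale 7, Thorn 8, Oak 9, Maple 10, Orwell 16; go to Vale.
At Vale the remaining stops are Thorn 5, Oak 8, Maple 11, Orwell 15; go to Thorn.
At Thorn the remaining stops are Oak 13, Maple 16, Orwell 20; go to Oak.
At Oak the remaining stops are Maple 5, Orwell 7; go to Maple.
At Maple the remaining stops are Orwell 12; go to Orwell.
Return Orwell→Ivy: 16.
Total = 7 + 5 + 13 + 5 + 12 + 16 = 58.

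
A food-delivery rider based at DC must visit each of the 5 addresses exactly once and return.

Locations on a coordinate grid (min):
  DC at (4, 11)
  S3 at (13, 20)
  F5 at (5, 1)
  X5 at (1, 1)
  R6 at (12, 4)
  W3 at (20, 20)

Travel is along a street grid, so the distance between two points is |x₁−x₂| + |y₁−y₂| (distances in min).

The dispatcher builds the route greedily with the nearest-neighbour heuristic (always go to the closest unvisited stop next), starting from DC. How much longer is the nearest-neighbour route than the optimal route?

The nearest-neighbour route is 2 min longer than optimal.

From DC: F5=11, X5=13, R6=15, S3=18, W3=25 → choose F5 (11).
From F5: X5=4, R6=10, S3=27, W3=34 → choose X5 (4).
From X5: R6=14, S3=31, W3=38 → choose R6 (14).
From R6: S3=17, W3=24 → choose S3 (17).
From S3: W3=7 → choose W3 (7).
NN route DC → F5 → X5 → R6 → S3 → W3 → DC costs 78.
Optimal: DC → S3 → W3 → R6 → F5 → X5 → DC costs 76 (by enumerating all 60 distinct tours).
Excess = 78 − 76 = 2.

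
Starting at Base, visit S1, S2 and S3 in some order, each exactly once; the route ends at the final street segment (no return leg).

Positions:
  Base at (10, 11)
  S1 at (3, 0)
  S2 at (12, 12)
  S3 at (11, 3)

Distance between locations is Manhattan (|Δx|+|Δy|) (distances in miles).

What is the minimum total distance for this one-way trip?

There are 3! = 6 possible orderings.
Base→S1→S2→S3: 18+21+10 = 49
Base→S1→S3→S2: 18+11+10 = 39
Base→S2→S1→S3: 3+21+11 = 35
Base→S2→S3→S1: 3+10+11 = 24
Base→S3→S1→S2: 9+11+21 = 41
Base→S3→S2→S1: 9+10+21 = 40
The minimum is 24.
One shortest path: Base → S2 → S3 → S1.

Minimum one-way distance = 24 miles.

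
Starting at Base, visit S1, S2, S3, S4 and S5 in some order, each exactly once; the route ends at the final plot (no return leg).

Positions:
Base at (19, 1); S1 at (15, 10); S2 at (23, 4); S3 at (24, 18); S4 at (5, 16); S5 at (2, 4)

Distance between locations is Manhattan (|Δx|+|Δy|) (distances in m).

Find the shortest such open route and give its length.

There are 5! = 120 possible orderings.
Base - S1 - S2 - S3 - S4 - S5: 13+14+15+21+15 = 78
Base - S1 - S2 - S3 - S5 - S4: 13+14+15+36+15 = 93
Base - S1 - S2 - S4 - S3 - S5: 13+14+30+21+36 = 114
Base - S1 - S2 - S4 - S5 - S3: 13+14+30+15+36 = 108
Base - S1 - S2 - S5 - S3 - S4: 13+14+21+36+21 = 105
Base - S1 - S2 - S5 - S4 - S3: 13+14+21+15+21 = 84
Base - S1 - S3 - S2 - S4 - S5: 13+17+15+30+15 = 90
Base - S1 - S3 - S2 - S5 - S4: 13+17+15+21+15 = 81
Base - S1 - S3 - S4 - S2 - S5: 13+17+21+30+21 = 102
Base - S1 - S3 - S4 - S5 - S2: 13+17+21+15+21 = 87
Base - S1 - S3 - S5 - S2 - S4: 13+17+36+21+30 = 117
Base - S1 - S3 - S5 - S4 - S2: 13+17+36+15+30 = 111
Base - S1 - S4 - S2 - S3 - S5: 13+16+30+15+36 = 110
Base - S1 - S4 - S2 - S5 - S3: 13+16+30+21+36 = 116
… (106 more)
Base - S2 - S3 - S1 - S4 - S5: 7+15+17+16+15 = 70  ← best
The minimum is 70.
One shortest path: Base → S2 → S3 → S1 → S4 → S5.

Minimum one-way distance = 70 m.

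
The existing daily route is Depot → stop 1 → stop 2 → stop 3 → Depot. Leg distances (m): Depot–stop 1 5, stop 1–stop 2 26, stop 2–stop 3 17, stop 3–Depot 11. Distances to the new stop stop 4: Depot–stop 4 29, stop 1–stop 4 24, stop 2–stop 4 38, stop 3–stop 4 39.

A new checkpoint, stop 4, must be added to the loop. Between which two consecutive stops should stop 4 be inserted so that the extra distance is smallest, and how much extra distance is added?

Insertion cost between consecutive stops i–j is d(i,stop 4) + d(stop 4,j) − d(i,j):
  between Depot and stop 1: 29 + 24 − 5 = 48
  between stop 1 and stop 2: 24 + 38 − 26 = 36
  between stop 2 and stop 3: 38 + 39 − 17 = 60
  between stop 3 and Depot: 39 + 29 − 11 = 57
Cheapest insertion is between stop 1 and stop 2, adding 36.
New total = 59 + 36 = 95.

Minimum extra distance: 36 m, inserting stop 4 between stop 1 and stop 2.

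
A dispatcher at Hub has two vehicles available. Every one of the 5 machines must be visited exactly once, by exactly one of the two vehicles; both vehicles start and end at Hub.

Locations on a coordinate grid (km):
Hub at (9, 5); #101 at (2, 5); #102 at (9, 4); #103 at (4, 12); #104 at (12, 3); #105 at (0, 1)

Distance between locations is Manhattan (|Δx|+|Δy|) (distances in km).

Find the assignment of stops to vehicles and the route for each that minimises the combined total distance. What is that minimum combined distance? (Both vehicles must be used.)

Check every non-empty split of the stops between the two vehicles; for each half take its own optimal tour:
  {#101} + {#102, #103, #104, #105}: 14 + 46 = 60
  {#102} + {#101, #103, #104, #105}: 2 + 46 = 48
  {#101, #102} + {#103, #104, #105}: 16 + 46 = 62
  {#103} + {#101, #102, #104, #105}: 24 + 32 = 56
  {#101, #103} + {#102, #104, #105}: 28 + 32 = 60
  {#102, #103} + {#101, #104, #105}: 26 + 32 = 58
  … (15 splits in total)
Best: vehicle 1 Hub → #102 → Hub = 2; vehicle 2 Hub → #103 → #101 → #105 → #104 → Hub = 46; combined 48.

Minimum combined distance: 48 km.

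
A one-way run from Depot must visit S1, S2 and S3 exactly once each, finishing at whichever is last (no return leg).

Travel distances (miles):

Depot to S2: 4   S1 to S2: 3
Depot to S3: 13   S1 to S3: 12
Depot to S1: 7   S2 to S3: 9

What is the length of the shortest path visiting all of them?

Shortest open route: 19 miles.

There are 3! = 6 possible orderings.
Depot → S1 → S2 → S3: 7+3+9 = 19
Depot → S1 → S3 → S2: 7+12+9 = 28
Depot → S2 → S1 → S3: 4+3+12 = 19
Depot → S2 → S3 → S1: 4+9+12 = 25
Depot → S3 → S1 → S2: 13+12+3 = 28
Depot → S3 → S2 → S1: 13+9+3 = 25
The minimum is 19.
One shortest path: Depot → S1 → S2 → S3.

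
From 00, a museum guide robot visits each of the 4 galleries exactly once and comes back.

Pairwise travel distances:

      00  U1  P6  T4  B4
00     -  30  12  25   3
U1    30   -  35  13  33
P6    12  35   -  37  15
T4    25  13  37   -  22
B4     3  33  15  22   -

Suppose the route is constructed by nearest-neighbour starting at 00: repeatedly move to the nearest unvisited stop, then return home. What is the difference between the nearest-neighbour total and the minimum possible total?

From 00: B4=3, P6=12, T4=25, U1=30 → choose B4 (3).
From B4: P6=15, T4=22, U1=33 → choose P6 (15).
From P6: U1=35, T4=37 → choose U1 (35).
From U1: T4=13 → choose T4 (13).
NN route 00 → B4 → P6 → U1 → T4 → 00 costs 91.
Optimal: 00 → P6 → U1 → T4 → B4 → 00 costs 85 (by enumerating all 12 distinct tours).
Excess = 91 − 85 = 6.

6 longer than the optimal tour.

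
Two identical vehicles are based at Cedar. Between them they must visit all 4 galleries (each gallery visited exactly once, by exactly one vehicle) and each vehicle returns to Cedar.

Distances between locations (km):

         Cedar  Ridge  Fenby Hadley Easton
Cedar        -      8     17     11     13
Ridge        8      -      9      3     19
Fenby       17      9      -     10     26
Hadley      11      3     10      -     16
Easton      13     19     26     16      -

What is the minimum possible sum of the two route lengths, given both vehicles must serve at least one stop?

Try each way of splitting the stops between the two vehicles (each non-empty) and, for each split, find the best tour for each vehicle:
  {Ridge} + {Fenby, Hadley, Easton}: 16 + 56 = 72
  {Fenby} + {Ridge, Hadley, Easton}: 34 + 40 = 74
  {Ridge, Fenby} + {Hadley, Easton}: 34 + 40 = 74
  {Hadley} + {Ridge, Fenby, Easton}: 22 + 56 = 78
  {Ridge, Hadley} + {Fenby, Easton}: 22 + 56 = 78
  {Fenby, Hadley} + {Ridge, Easton}: 38 + 40 = 78
  … (7 splits in total)
  {Ridge, Fenby, Hadley} + {Easton}: 38 + 26 = 64  ← best
Best: vehicle 1 Cedar → Ridge → Fenby → Hadley → Cedar = 38; vehicle 2 Cedar → Easton → Cedar = 26; combined 64.

Minimum combined distance: 64 km.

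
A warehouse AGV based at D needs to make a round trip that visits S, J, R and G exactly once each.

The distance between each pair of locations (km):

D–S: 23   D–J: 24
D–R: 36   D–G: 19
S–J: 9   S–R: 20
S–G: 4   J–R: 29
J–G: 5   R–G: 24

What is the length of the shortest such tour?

Minimum total distance: 89 km.

There are 12 distinct closed tours to check (reversals are equivalent).
D → S → J → R → G → D: 23+9+29+24+19 = 104
D → S → J → G → R → D: 23+9+5+24+36 = 97
D → S → R → J → G → D: 23+20+29+5+19 = 96
D → S → R → G → J → D: 23+20+24+5+24 = 96
D → S → G → J → R → D: 23+4+5+29+36 = 97
D → S → G → R → J → D: 23+4+24+29+24 = 104
D → J → S → R → G → D: 24+9+20+24+19 = 96
D → J → S → G → R → D: 24+9+4+24+36 = 97
D → J → R → S → G → D: 24+29+20+4+19 = 96
D → J → G → S → R → D: 24+5+4+20+36 = 89
D → R → S → J → G → D: 36+20+9+5+19 = 89
D → R → J → S → G → D: 36+29+9+4+19 = 97
The minimum is 89.
One optimal route: D → J → G → S → R → D (or its reverse).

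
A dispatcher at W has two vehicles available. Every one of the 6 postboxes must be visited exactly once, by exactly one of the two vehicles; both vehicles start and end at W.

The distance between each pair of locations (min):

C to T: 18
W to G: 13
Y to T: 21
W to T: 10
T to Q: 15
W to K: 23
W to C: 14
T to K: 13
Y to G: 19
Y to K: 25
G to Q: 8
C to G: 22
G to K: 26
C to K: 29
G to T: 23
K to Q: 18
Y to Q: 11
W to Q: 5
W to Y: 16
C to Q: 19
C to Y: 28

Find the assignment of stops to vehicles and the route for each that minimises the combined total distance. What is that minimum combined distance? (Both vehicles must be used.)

Try each way of splitting the stops between the two vehicles (each non-empty) and, for each split, find the best tour for each vehicle:
  {C} + {Y, G, T, K, Q}: 28 + 80 = 108
  {Y} + {C, G, T, K, Q}: 32 + 84 = 116
  {C, Y} + {G, T, K, Q}: 58 + 62 = 120
  {G} + {C, Y, T, K, Q}: 26 + 86 = 112
  {C, G} + {Y, T, K, Q}: 49 + 64 = 113
  {Y, G} + {C, T, K, Q}: 48 + 68 = 116
  … (31 splits in total)
Best: vehicle 1 W → C → W = 28; vehicle 2 W → G → Q → Y → K → T → W = 80; combined 108.

Minimum combined distance: 108 min.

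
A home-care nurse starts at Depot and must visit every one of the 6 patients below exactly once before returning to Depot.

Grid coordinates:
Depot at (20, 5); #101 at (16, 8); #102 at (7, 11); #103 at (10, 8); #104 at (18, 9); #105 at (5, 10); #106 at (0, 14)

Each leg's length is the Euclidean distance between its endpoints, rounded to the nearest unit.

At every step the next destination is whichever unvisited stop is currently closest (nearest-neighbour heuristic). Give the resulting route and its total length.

46 along Depot → #104 → #101 → #103 → #102 → #105 → #106 → Depot.

From Depot: distances to unvisited — #104=4, #101=5, #103=10, #102=14, #105=16, #106=22. Nearest is #104 (4).
From #104: distances to unvisited — #101=2, #103=8, #102=11, #105=13, #106=19. Nearest is #101 (2).
From #101: distances to unvisited — #103=6, #102=9, #105=11, #106=17. Nearest is #103 (6).
From #103: distances to unvisited — #102=4, #105=5, #106=12. Nearest is #102 (4).
From #102: distances to unvisited — #105=2, #106=8. Nearest is #105 (2).
From #105: distances to unvisited — #106=6. Nearest is #106 (6).
Return #106→Depot: 22.
Total = 4 + 2 + 6 + 4 + 2 + 6 + 22 = 46.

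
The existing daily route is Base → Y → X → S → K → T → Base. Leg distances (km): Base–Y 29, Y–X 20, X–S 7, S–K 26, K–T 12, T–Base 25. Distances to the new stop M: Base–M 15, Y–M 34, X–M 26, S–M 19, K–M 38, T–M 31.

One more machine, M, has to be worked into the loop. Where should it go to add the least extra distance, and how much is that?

Insertion cost between consecutive stops i–j is d(i,M) + d(M,j) − d(i,j):
  between Base and Y: 15 + 34 − 29 = 20
  between Y and X: 34 + 26 − 20 = 40
  between X and S: 26 + 19 − 7 = 38
  between S and K: 19 + 38 − 26 = 31
  between K and T: 38 + 31 − 12 = 57
  between T and Base: 31 + 15 − 25 = 21
Cheapest insertion is between Base and Y, adding 20.
New total = 119 + 20 = 139.

+20 km — insert M between Base and Y.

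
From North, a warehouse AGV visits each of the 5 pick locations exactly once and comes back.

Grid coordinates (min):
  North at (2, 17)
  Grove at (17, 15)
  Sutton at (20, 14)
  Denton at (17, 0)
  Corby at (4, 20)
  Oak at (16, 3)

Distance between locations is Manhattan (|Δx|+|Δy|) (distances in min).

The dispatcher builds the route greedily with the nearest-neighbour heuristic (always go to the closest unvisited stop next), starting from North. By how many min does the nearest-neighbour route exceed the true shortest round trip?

Excess over optimum: 2 min.

From North: Corby=5, Grove=17, Sutton=21, Oak=28, Denton=32 → choose Corby (5).
From Corby: Grove=18, Sutton=22, Oak=29, Denton=33 → choose Grove (18).
From Grove: Sutton=4, Oak=13, Denton=15 → choose Sutton (4).
From Sutton: Oak=15, Denton=17 → choose Oak (15).
From Oak: Denton=4 → choose Denton (4).
NN route North → Corby → Grove → Sutton → Oak → Denton → North costs 78.
Optimal: North → Grove → Sutton → Denton → Oak → Corby → North costs 76 (by enumerating all 60 distinct tours).
Excess = 78 − 76 = 2.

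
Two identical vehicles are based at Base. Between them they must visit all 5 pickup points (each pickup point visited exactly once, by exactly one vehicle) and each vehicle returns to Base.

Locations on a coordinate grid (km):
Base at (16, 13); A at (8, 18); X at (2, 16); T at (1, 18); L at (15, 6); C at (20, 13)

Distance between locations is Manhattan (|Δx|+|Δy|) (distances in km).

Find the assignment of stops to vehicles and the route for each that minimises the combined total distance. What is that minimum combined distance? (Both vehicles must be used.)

62 km — the smallest possible combined total.

Try each way of splitting the stops between the two vehicles (each non-empty) and, for each split, find the best tour for each vehicle:
  {A} + {X, T, L, C}: 26 + 62 = 88
  {X} + {A, T, L, C}: 34 + 62 = 96
  {A, X} + {T, L, C}: 38 + 62 = 100
  {T} + {A, X, L, C}: 40 + 60 = 100
  {A, T} + {X, L, C}: 40 + 56 = 96
  {X, T} + {A, L, C}: 40 + 48 = 88
  … (15 splits in total)
  {A, X, T, L} + {C}: 54 + 8 = 62  ← best
Best: vehicle 1 Base → A → T → X → L → Base = 54; vehicle 2 Base → C → Base = 8; combined 62.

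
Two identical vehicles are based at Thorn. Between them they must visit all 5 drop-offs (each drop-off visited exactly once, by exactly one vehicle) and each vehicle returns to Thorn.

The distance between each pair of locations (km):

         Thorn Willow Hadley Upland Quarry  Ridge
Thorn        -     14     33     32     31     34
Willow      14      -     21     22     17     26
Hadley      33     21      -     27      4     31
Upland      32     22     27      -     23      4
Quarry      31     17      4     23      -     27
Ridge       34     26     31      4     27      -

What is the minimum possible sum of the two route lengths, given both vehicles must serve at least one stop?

126 km — the smallest possible combined total.

Check every non-empty split of the stops between the two vehicles; for each half take its own optimal tour:
  {Willow} + {Hadley, Upland, Quarry, Ridge}: 28 + 98 = 126
  {Hadley} + {Willow, Upland, Quarry, Ridge}: 66 + 92 = 158
  {Willow, Hadley} + {Upland, Quarry, Ridge}: 68 + 92 = 160
  {Upland} + {Willow, Hadley, Quarry, Ridge}: 64 + 100 = 164
  {Willow, Upland} + {Hadley, Quarry, Ridge}: 68 + 98 = 166
  {Hadley, Upland} + {Willow, Quarry, Ridge}: 92 + 92 = 184
  … (15 splits in total)
Best: vehicle 1 Thorn → Willow → Thorn = 28; vehicle 2 Thorn → Hadley → Quarry → Upland → Ridge → Thorn = 98; combined 126.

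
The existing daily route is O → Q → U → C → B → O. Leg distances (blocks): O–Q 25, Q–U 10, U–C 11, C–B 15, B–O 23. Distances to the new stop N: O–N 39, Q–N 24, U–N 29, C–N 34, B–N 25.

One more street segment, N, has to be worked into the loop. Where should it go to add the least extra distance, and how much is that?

Insertion cost between consecutive stops i–j is d(i,N) + d(N,j) − d(i,j):
  between O and Q: 39 + 24 − 25 = 38
  between Q and U: 24 + 29 − 10 = 43
  between U and C: 29 + 34 − 11 = 52
  between C and B: 34 + 25 − 15 = 44
  between B and O: 25 + 39 − 23 = 41
Cheapest insertion is between O and Q, adding 38.
New total = 84 + 38 = 122.

Adding 38 blocks by placing N on the O–Q leg.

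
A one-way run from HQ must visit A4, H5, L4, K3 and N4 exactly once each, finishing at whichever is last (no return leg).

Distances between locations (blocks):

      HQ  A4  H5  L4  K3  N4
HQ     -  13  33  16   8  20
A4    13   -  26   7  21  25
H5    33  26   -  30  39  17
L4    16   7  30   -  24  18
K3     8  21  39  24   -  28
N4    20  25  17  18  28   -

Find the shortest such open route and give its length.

Shortest open route: 71 blocks.

There are 5! = 120 possible orderings.
HQ→A4→H5→L4→K3→N4: 13+26+30+24+28 = 121
HQ→A4→H5→L4→N4→K3: 13+26+30+18+28 = 115
HQ→A4→H5→K3→L4→N4: 13+26+39+24+18 = 120
HQ→A4→H5→K3→N4→L4: 13+26+39+28+18 = 124
HQ→A4→H5→N4→L4→K3: 13+26+17+18+24 = 98
HQ→A4→H5→N4→K3→L4: 13+26+17+28+24 = 108
HQ→A4→L4→H5→K3→N4: 13+7+30+39+28 = 117
HQ→A4→L4→H5→N4→K3: 13+7+30+17+28 = 95
HQ→A4→L4→K3→H5→N4: 13+7+24+39+17 = 100
HQ→A4→L4→K3→N4→H5: 13+7+24+28+17 = 89
HQ→A4→L4→N4→H5→K3: 13+7+18+17+39 = 94
HQ→A4→L4→N4→K3→H5: 13+7+18+28+39 = 105
HQ→A4→K3→H5→L4→N4: 13+21+39+30+18 = 121
HQ→A4→K3→H5→N4→L4: 13+21+39+17+18 = 108
… (106 more)
HQ→K3→A4→L4→N4→H5: 8+21+7+18+17 = 71  ← best
The minimum is 71.
One shortest path: HQ → K3 → A4 → L4 → N4 → H5.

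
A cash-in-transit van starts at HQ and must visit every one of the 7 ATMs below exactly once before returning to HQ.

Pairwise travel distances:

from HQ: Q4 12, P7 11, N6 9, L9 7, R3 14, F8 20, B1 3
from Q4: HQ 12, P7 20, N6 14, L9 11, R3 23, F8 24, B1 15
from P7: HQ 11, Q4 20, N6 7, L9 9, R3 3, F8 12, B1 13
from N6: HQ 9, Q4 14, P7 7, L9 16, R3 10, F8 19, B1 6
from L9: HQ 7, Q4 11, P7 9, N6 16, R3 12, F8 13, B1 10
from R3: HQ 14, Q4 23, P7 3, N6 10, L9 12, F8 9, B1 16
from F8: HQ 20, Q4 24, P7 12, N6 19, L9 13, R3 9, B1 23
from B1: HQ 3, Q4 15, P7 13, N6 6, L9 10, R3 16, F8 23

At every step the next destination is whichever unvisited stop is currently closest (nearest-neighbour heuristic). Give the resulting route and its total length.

64 along HQ → B1 → N6 → P7 → R3 → F8 → L9 → Q4 → HQ.

At HQ the remaining stops are B1 3, L9 7, N6 9, P7 11, Q4 12, R3 14, F8 20; go to B1.
At B1 the remaining stops are N6 6, L9 10, P7 13, Q4 15, R3 16, F8 23; go to N6.
At N6 the remaining stops are P7 7, R3 10, Q4 14, L9 16, F8 19; go to P7.
At P7 the remaining stops are R3 3, L9 9, F8 12, Q4 20; go to R3.
At R3 the remaining stops are F8 9, L9 12, Q4 23; go to F8.
At F8 the remaining stops are L9 13, Q4 24; go to L9.
At L9 the remaining stops are Q4 11; go to Q4.
Return Q4→HQ: 12.
Total = 3 + 6 + 7 + 3 + 9 + 13 + 11 + 12 = 64.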